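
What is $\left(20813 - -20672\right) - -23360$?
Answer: $64845$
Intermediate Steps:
$\left(20813 - -20672\right) - -23360 = \left(20813 + 20672\right) + 23360 = 41485 + 23360 = 64845$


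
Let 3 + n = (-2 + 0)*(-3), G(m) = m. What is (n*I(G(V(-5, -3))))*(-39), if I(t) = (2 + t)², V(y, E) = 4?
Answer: -4212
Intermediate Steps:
n = 3 (n = -3 + (-2 + 0)*(-3) = -3 - 2*(-3) = -3 + 6 = 3)
(n*I(G(V(-5, -3))))*(-39) = (3*(2 + 4)²)*(-39) = (3*6²)*(-39) = (3*36)*(-39) = 108*(-39) = -4212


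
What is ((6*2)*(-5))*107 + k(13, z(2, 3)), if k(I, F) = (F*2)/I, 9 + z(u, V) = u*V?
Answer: -83466/13 ≈ -6420.5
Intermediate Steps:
z(u, V) = -9 + V*u (z(u, V) = -9 + u*V = -9 + V*u)
k(I, F) = 2*F/I (k(I, F) = (2*F)/I = 2*F/I)
((6*2)*(-5))*107 + k(13, z(2, 3)) = ((6*2)*(-5))*107 + 2*(-9 + 3*2)/13 = (12*(-5))*107 + 2*(-9 + 6)*(1/13) = -60*107 + 2*(-3)*(1/13) = -6420 - 6/13 = -83466/13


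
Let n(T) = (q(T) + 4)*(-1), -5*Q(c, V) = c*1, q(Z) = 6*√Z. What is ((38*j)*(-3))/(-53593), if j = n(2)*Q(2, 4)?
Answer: 912/267965 + 1368*√2/267965 ≈ 0.010623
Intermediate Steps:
Q(c, V) = -c/5
n(T) = -4 - 6*√T (n(T) = (6*√T + 4)*(-1) = (4 + 6*√T)*(-1) = -4 - 6*√T)
j = 8/5 + 12*√2/5 (j = (-4 - 6*√2)*(-⅕*2) = (-4 - 6*√2)*(-⅖) = 8/5 + 12*√2/5 ≈ 4.9941)
((38*j)*(-3))/(-53593) = ((38*(8/5 + 12*√2/5))*(-3))/(-53593) = ((304/5 + 456*√2/5)*(-3))*(-1/53593) = (-912/5 - 1368*√2/5)*(-1/53593) = 912/267965 + 1368*√2/267965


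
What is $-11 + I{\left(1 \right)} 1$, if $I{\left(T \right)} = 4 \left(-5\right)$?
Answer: $-31$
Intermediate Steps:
$I{\left(T \right)} = -20$
$-11 + I{\left(1 \right)} 1 = -11 - 20 = -31$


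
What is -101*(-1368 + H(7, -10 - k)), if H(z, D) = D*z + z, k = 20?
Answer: 158671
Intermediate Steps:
H(z, D) = z + D*z
-101*(-1368 + H(7, -10 - k)) = -101*(-1368 + 7*(1 + (-10 - 1*20))) = -101*(-1368 + 7*(1 + (-10 - 20))) = -101*(-1368 + 7*(1 - 30)) = -101*(-1368 + 7*(-29)) = -101*(-1368 - 203) = -101*(-1571) = 158671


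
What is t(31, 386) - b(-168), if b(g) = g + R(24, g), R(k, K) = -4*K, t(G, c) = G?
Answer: -473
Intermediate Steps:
b(g) = -3*g (b(g) = g - 4*g = -3*g)
t(31, 386) - b(-168) = 31 - (-3)*(-168) = 31 - 1*504 = 31 - 504 = -473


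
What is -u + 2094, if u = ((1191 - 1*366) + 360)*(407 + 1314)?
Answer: -2037291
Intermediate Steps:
u = 2039385 (u = ((1191 - 366) + 360)*1721 = (825 + 360)*1721 = 1185*1721 = 2039385)
-u + 2094 = -1*2039385 + 2094 = -2039385 + 2094 = -2037291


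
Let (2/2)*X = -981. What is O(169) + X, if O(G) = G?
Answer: -812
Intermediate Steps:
X = -981
O(169) + X = 169 - 981 = -812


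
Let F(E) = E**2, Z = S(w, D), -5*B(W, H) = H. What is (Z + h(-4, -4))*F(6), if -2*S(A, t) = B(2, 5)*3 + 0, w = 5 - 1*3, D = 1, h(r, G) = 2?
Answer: 126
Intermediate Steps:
w = 2 (w = 5 - 3 = 2)
B(W, H) = -H/5
S(A, t) = 3/2 (S(A, t) = -(-1/5*5*3 + 0)/2 = -(-1*3 + 0)/2 = -(-3 + 0)/2 = -1/2*(-3) = 3/2)
Z = 3/2 ≈ 1.5000
(Z + h(-4, -4))*F(6) = (3/2 + 2)*6**2 = (7/2)*36 = 126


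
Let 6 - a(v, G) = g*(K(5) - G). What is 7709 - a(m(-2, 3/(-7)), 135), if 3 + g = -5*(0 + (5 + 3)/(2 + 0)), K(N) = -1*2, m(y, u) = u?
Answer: 10854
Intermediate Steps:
K(N) = -2
g = -23 (g = -3 - 5*(0 + (5 + 3)/(2 + 0)) = -3 - 5*(0 + 8/2) = -3 - 5*(0 + 8*(1/2)) = -3 - 5*(0 + 4) = -3 - 5*4 = -3 - 20 = -23)
a(v, G) = -40 - 23*G (a(v, G) = 6 - (-23)*(-2 - G) = 6 - (46 + 23*G) = 6 + (-46 - 23*G) = -40 - 23*G)
7709 - a(m(-2, 3/(-7)), 135) = 7709 - (-40 - 23*135) = 7709 - (-40 - 3105) = 7709 - 1*(-3145) = 7709 + 3145 = 10854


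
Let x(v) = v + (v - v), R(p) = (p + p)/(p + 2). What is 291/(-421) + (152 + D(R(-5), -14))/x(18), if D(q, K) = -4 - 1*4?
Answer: 3077/421 ≈ 7.3088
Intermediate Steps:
R(p) = 2*p/(2 + p) (R(p) = (2*p)/(2 + p) = 2*p/(2 + p))
D(q, K) = -8 (D(q, K) = -4 - 4 = -8)
x(v) = v (x(v) = v + 0 = v)
291/(-421) + (152 + D(R(-5), -14))/x(18) = 291/(-421) + (152 - 8)/18 = 291*(-1/421) + 144*(1/18) = -291/421 + 8 = 3077/421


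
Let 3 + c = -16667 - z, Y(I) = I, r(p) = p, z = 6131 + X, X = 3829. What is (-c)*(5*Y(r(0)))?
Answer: 0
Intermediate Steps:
z = 9960 (z = 6131 + 3829 = 9960)
c = -26630 (c = -3 + (-16667 - 1*9960) = -3 + (-16667 - 9960) = -3 - 26627 = -26630)
(-c)*(5*Y(r(0))) = (-1*(-26630))*(5*0) = 26630*0 = 0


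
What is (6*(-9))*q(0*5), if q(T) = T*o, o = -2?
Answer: 0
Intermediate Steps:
q(T) = -2*T (q(T) = T*(-2) = -2*T)
(6*(-9))*q(0*5) = (6*(-9))*(-0*5) = -(-108)*0 = -54*0 = 0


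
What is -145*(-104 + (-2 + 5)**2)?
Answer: 13775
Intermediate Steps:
-145*(-104 + (-2 + 5)**2) = -145*(-104 + 3**2) = -145*(-104 + 9) = -145*(-95) = 13775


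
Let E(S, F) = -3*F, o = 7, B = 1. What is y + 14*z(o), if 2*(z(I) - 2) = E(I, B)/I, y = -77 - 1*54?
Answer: -106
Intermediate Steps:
y = -131 (y = -77 - 54 = -131)
z(I) = 2 - 3/(2*I) (z(I) = 2 + ((-3*1)/I)/2 = 2 + (-3/I)/2 = 2 - 3/(2*I))
y + 14*z(o) = -131 + 14*(2 - 3/2/7) = -131 + 14*(2 - 3/2*⅐) = -131 + 14*(2 - 3/14) = -131 + 14*(25/14) = -131 + 25 = -106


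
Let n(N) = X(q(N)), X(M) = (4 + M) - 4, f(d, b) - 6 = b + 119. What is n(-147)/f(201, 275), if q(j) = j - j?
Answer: 0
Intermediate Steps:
q(j) = 0
f(d, b) = 125 + b (f(d, b) = 6 + (b + 119) = 6 + (119 + b) = 125 + b)
X(M) = M
n(N) = 0
n(-147)/f(201, 275) = 0/(125 + 275) = 0/400 = 0*(1/400) = 0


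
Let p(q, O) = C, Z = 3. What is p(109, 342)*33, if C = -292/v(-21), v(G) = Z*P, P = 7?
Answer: -3212/7 ≈ -458.86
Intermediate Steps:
v(G) = 21 (v(G) = 3*7 = 21)
C = -292/21 ≈ -13.905
p(q, O) = -292/21
p(109, 342)*33 = -292/21*33 = -3212/7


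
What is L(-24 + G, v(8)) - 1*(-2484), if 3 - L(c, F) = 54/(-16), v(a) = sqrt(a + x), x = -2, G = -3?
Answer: 19923/8 ≈ 2490.4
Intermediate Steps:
v(a) = sqrt(-2 + a) (v(a) = sqrt(a - 2) = sqrt(-2 + a))
L(c, F) = 51/8 (L(c, F) = 3 - 54/(-16) = 3 - 54*(-1)/16 = 3 - 1*(-27/8) = 3 + 27/8 = 51/8)
L(-24 + G, v(8)) - 1*(-2484) = 51/8 - 1*(-2484) = 51/8 + 2484 = 19923/8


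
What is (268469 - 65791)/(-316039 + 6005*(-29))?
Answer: -101339/245092 ≈ -0.41347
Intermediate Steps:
(268469 - 65791)/(-316039 + 6005*(-29)) = 202678/(-316039 - 174145) = 202678/(-490184) = 202678*(-1/490184) = -101339/245092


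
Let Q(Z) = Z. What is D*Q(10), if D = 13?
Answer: 130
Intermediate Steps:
D*Q(10) = 13*10 = 130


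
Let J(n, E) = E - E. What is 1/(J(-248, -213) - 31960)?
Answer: -1/31960 ≈ -3.1289e-5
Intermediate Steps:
J(n, E) = 0
1/(J(-248, -213) - 31960) = 1/(0 - 31960) = 1/(-31960) = -1/31960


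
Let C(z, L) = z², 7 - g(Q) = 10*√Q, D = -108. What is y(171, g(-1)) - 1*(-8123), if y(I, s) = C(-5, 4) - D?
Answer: 8256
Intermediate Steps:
g(Q) = 7 - 10*√Q
y(I, s) = 133 (y(I, s) = (-5)² - 1*(-108) = 25 + 108 = 133)
y(171, g(-1)) - 1*(-8123) = 133 - 1*(-8123) = 133 + 8123 = 8256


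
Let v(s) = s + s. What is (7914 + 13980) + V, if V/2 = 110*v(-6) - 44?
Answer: 19166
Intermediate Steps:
v(s) = 2*s
V = -2728 (V = 2*(110*(2*(-6)) - 44) = 2*(110*(-12) - 44) = 2*(-1320 - 44) = 2*(-1364) = -2728)
(7914 + 13980) + V = (7914 + 13980) - 2728 = 21894 - 2728 = 19166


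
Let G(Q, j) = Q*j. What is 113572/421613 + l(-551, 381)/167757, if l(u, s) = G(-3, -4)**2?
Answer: 6371070092/23576177347 ≈ 0.27023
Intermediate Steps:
l(u, s) = 144 (l(u, s) = (-3*(-4))**2 = 12**2 = 144)
113572/421613 + l(-551, 381)/167757 = 113572/421613 + 144/167757 = 113572*(1/421613) + 144*(1/167757) = 113572/421613 + 48/55919 = 6371070092/23576177347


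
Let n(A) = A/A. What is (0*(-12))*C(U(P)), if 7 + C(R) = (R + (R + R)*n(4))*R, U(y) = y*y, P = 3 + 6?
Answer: 0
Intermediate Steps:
P = 9
n(A) = 1
U(y) = y**2
C(R) = -7 + 3*R**2 (C(R) = -7 + (R + (R + R)*1)*R = -7 + (R + (2*R)*1)*R = -7 + (R + 2*R)*R = -7 + (3*R)*R = -7 + 3*R**2)
(0*(-12))*C(U(P)) = (0*(-12))*(-7 + 3*(9**2)**2) = 0*(-7 + 3*81**2) = 0*(-7 + 3*6561) = 0*(-7 + 19683) = 0*19676 = 0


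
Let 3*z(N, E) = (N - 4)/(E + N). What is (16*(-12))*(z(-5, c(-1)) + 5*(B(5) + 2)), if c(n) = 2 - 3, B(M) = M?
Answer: -6816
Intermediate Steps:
c(n) = -1
z(N, E) = (-4 + N)/(3*(E + N)) (z(N, E) = ((N - 4)/(E + N))/3 = ((-4 + N)/(E + N))/3 = (-4 + N)/(3*(E + N)))
(16*(-12))*(z(-5, c(-1)) + 5*(B(5) + 2)) = (16*(-12))*((-4 - 5)/(3*(-1 - 5)) + 5*(5 + 2)) = -192*((1/3)*(-9)/(-6) + 5*7) = -192*((1/3)*(-1/6)*(-9) + 35) = -192*(1/2 + 35) = -192*71/2 = -6816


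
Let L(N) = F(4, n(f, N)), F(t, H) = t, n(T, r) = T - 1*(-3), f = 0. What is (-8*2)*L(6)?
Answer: -64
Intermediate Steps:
n(T, r) = 3 + T (n(T, r) = T + 3 = 3 + T)
L(N) = 4
(-8*2)*L(6) = -8*2*4 = -16*4 = -64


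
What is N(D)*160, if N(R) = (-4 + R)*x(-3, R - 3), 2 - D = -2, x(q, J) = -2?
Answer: 0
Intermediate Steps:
D = 4 (D = 2 - 1*(-2) = 2 + 2 = 4)
N(R) = 8 - 2*R (N(R) = (-4 + R)*(-2) = 8 - 2*R)
N(D)*160 = (8 - 2*4)*160 = (8 - 8)*160 = 0*160 = 0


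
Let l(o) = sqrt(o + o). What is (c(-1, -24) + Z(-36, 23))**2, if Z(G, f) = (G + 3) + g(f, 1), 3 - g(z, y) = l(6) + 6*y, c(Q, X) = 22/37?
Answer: 1732528/1369 + 5240*sqrt(3)/37 ≈ 1510.8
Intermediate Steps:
l(o) = sqrt(2)*sqrt(o) (l(o) = sqrt(2*o) = sqrt(2)*sqrt(o))
c(Q, X) = 22/37 (c(Q, X) = 22*(1/37) = 22/37)
g(z, y) = 3 - 6*y - 2*sqrt(3) (g(z, y) = 3 - (sqrt(2)*sqrt(6) + 6*y) = 3 - (2*sqrt(3) + 6*y) = 3 + (-6*y - 2*sqrt(3)) = 3 - 6*y - 2*sqrt(3))
Z(G, f) = G - 2*sqrt(3) (Z(G, f) = (G + 3) + (3 - 6*1 - 2*sqrt(3)) = (3 + G) + (3 - 6 - 2*sqrt(3)) = (3 + G) + (-3 - 2*sqrt(3)) = G - 2*sqrt(3))
(c(-1, -24) + Z(-36, 23))**2 = (22/37 + (-36 - 2*sqrt(3)))**2 = (-1310/37 - 2*sqrt(3))**2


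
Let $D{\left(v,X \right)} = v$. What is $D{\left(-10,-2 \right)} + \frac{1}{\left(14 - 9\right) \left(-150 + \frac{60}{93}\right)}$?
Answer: $- \frac{231531}{23150} \approx -10.001$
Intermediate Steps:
$D{\left(-10,-2 \right)} + \frac{1}{\left(14 - 9\right) \left(-150 + \frac{60}{93}\right)} = -10 + \frac{1}{\left(14 - 9\right) \left(-150 + \frac{60}{93}\right)} = -10 + \frac{1}{5 \left(-150 + 60 \cdot \frac{1}{93}\right)} = -10 + \frac{1}{5 \left(-150 + \frac{20}{31}\right)} = -10 + \frac{1}{5 \left(- \frac{4630}{31}\right)} = -10 + \frac{1}{5} \left(- \frac{31}{4630}\right) = -10 - \frac{31}{23150} = - \frac{231531}{23150}$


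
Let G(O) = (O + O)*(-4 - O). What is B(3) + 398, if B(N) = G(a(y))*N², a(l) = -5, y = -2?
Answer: 308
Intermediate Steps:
G(O) = 2*O*(-4 - O) (G(O) = (2*O)*(-4 - O) = 2*O*(-4 - O))
B(N) = -10*N² (B(N) = (-2*(-5)*(4 - 5))*N² = (-2*(-5)*(-1))*N² = -10*N²)
B(3) + 398 = -10*3² + 398 = -10*9 + 398 = -90 + 398 = 308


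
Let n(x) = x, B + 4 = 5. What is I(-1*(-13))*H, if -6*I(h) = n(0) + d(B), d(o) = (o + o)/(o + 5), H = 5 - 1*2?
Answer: -⅙ ≈ -0.16667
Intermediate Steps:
B = 1 (B = -4 + 5 = 1)
H = 3 (H = 5 - 2 = 3)
d(o) = 2*o/(5 + o) (d(o) = (2*o)/(5 + o) = 2*o/(5 + o))
I(h) = -1/18 (I(h) = -(0 + 2*1/(5 + 1))/6 = -(0 + 2*1/6)/6 = -(0 + 2*1*(⅙))/6 = -(0 + ⅓)/6 = -⅙*⅓ = -1/18)
I(-1*(-13))*H = -1/18*3 = -⅙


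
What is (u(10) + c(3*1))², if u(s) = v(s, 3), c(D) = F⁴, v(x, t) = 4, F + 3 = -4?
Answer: 5784025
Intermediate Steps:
F = -7 (F = -3 - 4 = -7)
c(D) = 2401 (c(D) = (-7)⁴ = 2401)
u(s) = 4
(u(10) + c(3*1))² = (4 + 2401)² = 2405² = 5784025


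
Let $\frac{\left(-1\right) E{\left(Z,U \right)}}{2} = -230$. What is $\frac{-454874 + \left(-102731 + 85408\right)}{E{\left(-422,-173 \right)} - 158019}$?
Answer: $\frac{472197}{157559} \approx 2.997$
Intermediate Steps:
$E{\left(Z,U \right)} = 460$ ($E{\left(Z,U \right)} = \left(-2\right) \left(-230\right) = 460$)
$\frac{-454874 + \left(-102731 + 85408\right)}{E{\left(-422,-173 \right)} - 158019} = \frac{-454874 + \left(-102731 + 85408\right)}{460 - 158019} = \frac{-454874 - 17323}{-157559} = \left(-472197\right) \left(- \frac{1}{157559}\right) = \frac{472197}{157559}$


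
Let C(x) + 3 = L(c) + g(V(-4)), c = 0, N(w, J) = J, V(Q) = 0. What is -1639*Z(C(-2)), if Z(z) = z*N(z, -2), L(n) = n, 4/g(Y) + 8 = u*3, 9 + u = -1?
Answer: -193402/19 ≈ -10179.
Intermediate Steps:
u = -10 (u = -9 - 1 = -10)
g(Y) = -2/19 (g(Y) = 4/(-8 - 10*3) = 4/(-8 - 30) = 4/(-38) = 4*(-1/38) = -2/19)
C(x) = -59/19 (C(x) = -3 + (0 - 2/19) = -3 - 2/19 = -59/19)
Z(z) = -2*z (Z(z) = z*(-2) = -2*z)
-1639*Z(C(-2)) = -(-3278)*(-59)/19 = -1639*118/19 = -193402/19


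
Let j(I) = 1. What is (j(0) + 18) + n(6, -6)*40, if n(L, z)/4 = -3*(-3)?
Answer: 1459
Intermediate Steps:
n(L, z) = 36 (n(L, z) = 4*(-3*(-3)) = 4*9 = 36)
(j(0) + 18) + n(6, -6)*40 = (1 + 18) + 36*40 = 19 + 1440 = 1459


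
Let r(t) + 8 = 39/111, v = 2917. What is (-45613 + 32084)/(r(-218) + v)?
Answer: -500573/107646 ≈ -4.6502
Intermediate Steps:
r(t) = -283/37 (r(t) = -8 + 39/111 = -8 + 39*(1/111) = -8 + 13/37 = -283/37)
(-45613 + 32084)/(r(-218) + v) = (-45613 + 32084)/(-283/37 + 2917) = -13529/107646/37 = -13529*37/107646 = -500573/107646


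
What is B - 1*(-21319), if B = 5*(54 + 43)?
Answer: 21804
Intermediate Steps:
B = 485 (B = 5*97 = 485)
B - 1*(-21319) = 485 - 1*(-21319) = 485 + 21319 = 21804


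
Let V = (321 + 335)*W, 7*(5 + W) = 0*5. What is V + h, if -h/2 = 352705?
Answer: -708690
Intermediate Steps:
h = -705410 (h = -2*352705 = -705410)
W = -5 (W = -5 + (0*5)/7 = -5 + (⅐)*0 = -5 + 0 = -5)
V = -3280 (V = (321 + 335)*(-5) = 656*(-5) = -3280)
V + h = -3280 - 705410 = -708690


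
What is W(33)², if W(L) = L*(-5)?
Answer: 27225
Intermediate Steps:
W(L) = -5*L
W(33)² = (-5*33)² = (-165)² = 27225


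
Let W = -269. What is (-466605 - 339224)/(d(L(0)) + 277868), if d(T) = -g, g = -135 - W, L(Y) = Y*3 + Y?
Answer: -805829/277734 ≈ -2.9014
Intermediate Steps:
L(Y) = 4*Y (L(Y) = 3*Y + Y = 4*Y)
g = 134 (g = -135 - 1*(-269) = -135 + 269 = 134)
d(T) = -134 (d(T) = -1*134 = -134)
(-466605 - 339224)/(d(L(0)) + 277868) = (-466605 - 339224)/(-134 + 277868) = -805829/277734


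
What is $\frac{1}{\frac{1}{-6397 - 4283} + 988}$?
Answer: $\frac{10680}{10551839} \approx 0.0010121$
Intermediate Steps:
$\frac{1}{\frac{1}{-6397 - 4283} + 988} = \frac{1}{\frac{1}{-10680} + 988} = \frac{1}{- \frac{1}{10680} + 988} = \frac{1}{\frac{10551839}{10680}} = \frac{10680}{10551839}$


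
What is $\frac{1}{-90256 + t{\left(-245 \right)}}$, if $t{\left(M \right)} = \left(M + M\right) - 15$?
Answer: $- \frac{1}{90761} \approx -1.1018 \cdot 10^{-5}$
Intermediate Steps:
$t{\left(M \right)} = -15 + 2 M$ ($t{\left(M \right)} = 2 M - 15 = -15 + 2 M$)
$\frac{1}{-90256 + t{\left(-245 \right)}} = \frac{1}{-90256 + \left(-15 + 2 \left(-245\right)\right)} = \frac{1}{-90256 - 505} = \frac{1}{-90761} = - \frac{1}{90761}$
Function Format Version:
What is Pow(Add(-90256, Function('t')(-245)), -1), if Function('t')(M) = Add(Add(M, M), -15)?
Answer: Rational(-1, 90761) ≈ -1.1018e-5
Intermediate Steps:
Function('t')(M) = Add(-15, Mul(2, M)) (Function('t')(M) = Add(Mul(2, M), -15) = Add(-15, Mul(2, M)))
Pow(Add(-90256, Function('t')(-245)), -1) = Pow(Add(-90256, Add(-15, Mul(2, -245))), -1) = Pow(Add(-90256, Add(-15, -490)), -1) = Pow(Add(-90256, -505), -1) = Pow(-90761, -1) = Rational(-1, 90761)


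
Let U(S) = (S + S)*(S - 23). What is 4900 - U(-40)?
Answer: -140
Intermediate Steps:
U(S) = 2*S*(-23 + S) (U(S) = (2*S)*(-23 + S) = 2*S*(-23 + S))
4900 - U(-40) = 4900 - 2*(-40)*(-23 - 40) = 4900 - 2*(-40)*(-63) = 4900 - 1*5040 = 4900 - 5040 = -140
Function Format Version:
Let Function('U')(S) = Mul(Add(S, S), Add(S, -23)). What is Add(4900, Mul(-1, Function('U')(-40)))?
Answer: -140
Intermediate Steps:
Function('U')(S) = Mul(2, S, Add(-23, S)) (Function('U')(S) = Mul(Mul(2, S), Add(-23, S)) = Mul(2, S, Add(-23, S)))
Add(4900, Mul(-1, Function('U')(-40))) = Add(4900, Mul(-1, Mul(2, -40, Add(-23, -40)))) = Add(4900, Mul(-1, Mul(2, -40, -63))) = Add(4900, Mul(-1, 5040)) = Add(4900, -5040) = -140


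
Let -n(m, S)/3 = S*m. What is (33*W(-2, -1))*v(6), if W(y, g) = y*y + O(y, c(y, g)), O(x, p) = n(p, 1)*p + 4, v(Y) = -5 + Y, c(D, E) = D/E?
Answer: -132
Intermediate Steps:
n(m, S) = -3*S*m
O(x, p) = 4 - 3*p² (O(x, p) = (-3*1*p)*p + 4 = (-3*p)*p + 4 = -3*p² + 4 = 4 - 3*p²)
W(y, g) = 4 + y² - 3*y²/g² (W(y, g) = y*y + (4 - 3*y²/g²) = y² + (4 - 3*y²/g²) = 4 + y² - 3*y²/g²)
(33*W(-2, -1))*v(6) = (33*(4 + (-2)² - 3*(-2)²/(-1)²))*(-5 + 6) = (33*(4 + 4 - 3*1*4))*1 = (33*(4 + 4 - 12))*1 = (33*(-4))*1 = -132*1 = -132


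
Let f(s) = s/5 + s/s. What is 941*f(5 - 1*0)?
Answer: 1882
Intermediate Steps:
f(s) = 1 + s/5 (f(s) = s*(1/5) + 1 = s/5 + 1 = 1 + s/5)
941*f(5 - 1*0) = 941*(1 + (5 - 1*0)/5) = 941*(1 + (5 + 0)/5) = 941*(1 + (1/5)*5) = 941*(1 + 1) = 941*2 = 1882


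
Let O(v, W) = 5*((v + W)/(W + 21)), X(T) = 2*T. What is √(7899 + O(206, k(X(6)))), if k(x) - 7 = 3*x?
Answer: 3*√56309/8 ≈ 88.986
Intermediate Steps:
k(x) = 7 + 3*x
O(v, W) = 5*(W + v)/(21 + W) (O(v, W) = 5*((W + v)/(21 + W)) = 5*(W + v)/(21 + W))
√(7899 + O(206, k(X(6)))) = √(7899 + 5*((7 + 3*(2*6)) + 206)/(21 + (7 + 3*(2*6)))) = √(7899 + 5*((7 + 3*12) + 206)/(21 + (7 + 3*12))) = √(7899 + 5*((7 + 36) + 206)/(21 + (7 + 36))) = √(7899 + 5*(43 + 206)/(21 + 43)) = √(7899 + 5*249/64) = √(7899 + 5*(1/64)*249) = √(7899 + 1245/64) = √(506781/64) = 3*√56309/8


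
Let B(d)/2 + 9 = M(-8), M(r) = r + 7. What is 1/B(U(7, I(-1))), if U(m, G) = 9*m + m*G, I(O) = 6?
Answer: -1/20 ≈ -0.050000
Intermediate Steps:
M(r) = 7 + r
U(m, G) = 9*m + G*m
B(d) = -20 (B(d) = -18 + 2*(7 - 8) = -18 + 2*(-1) = -18 - 2 = -20)
1/B(U(7, I(-1))) = 1/(-20) = -1/20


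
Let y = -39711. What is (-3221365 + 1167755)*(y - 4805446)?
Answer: 9950062866770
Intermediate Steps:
(-3221365 + 1167755)*(y - 4805446) = (-3221365 + 1167755)*(-39711 - 4805446) = -2053610*(-4845157) = 9950062866770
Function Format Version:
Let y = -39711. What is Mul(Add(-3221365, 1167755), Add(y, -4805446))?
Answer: 9950062866770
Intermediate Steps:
Mul(Add(-3221365, 1167755), Add(y, -4805446)) = Mul(Add(-3221365, 1167755), Add(-39711, -4805446)) = Mul(-2053610, -4845157) = 9950062866770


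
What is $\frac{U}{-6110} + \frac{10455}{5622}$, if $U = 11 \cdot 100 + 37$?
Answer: $\frac{4790653}{2862535} \approx 1.6736$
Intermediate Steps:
$U = 1137$ ($U = 1100 + 37 = 1137$)
$\frac{U}{-6110} + \frac{10455}{5622} = \frac{1137}{-6110} + \frac{10455}{5622} = 1137 \left(- \frac{1}{6110}\right) + 10455 \cdot \frac{1}{5622} = - \frac{1137}{6110} + \frac{3485}{1874} = \frac{4790653}{2862535}$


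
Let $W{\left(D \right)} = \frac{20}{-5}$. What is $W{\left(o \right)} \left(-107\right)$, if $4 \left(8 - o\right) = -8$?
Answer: $428$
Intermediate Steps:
$o = 10$ ($o = 8 - -2 = 8 + 2 = 10$)
$W{\left(D \right)} = -4$ ($W{\left(D \right)} = 20 \left(- \frac{1}{5}\right) = -4$)
$W{\left(o \right)} \left(-107\right) = \left(-4\right) \left(-107\right) = 428$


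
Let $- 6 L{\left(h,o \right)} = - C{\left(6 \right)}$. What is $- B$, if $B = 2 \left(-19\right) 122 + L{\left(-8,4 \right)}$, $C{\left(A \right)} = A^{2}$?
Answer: $4630$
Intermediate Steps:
$L{\left(h,o \right)} = 6$ ($L{\left(h,o \right)} = - \frac{\left(-1\right) 6^{2}}{6} = - \frac{\left(-1\right) 36}{6} = \left(- \frac{1}{6}\right) \left(-36\right) = 6$)
$B = -4630$ ($B = 2 \left(-19\right) 122 + 6 = \left(-38\right) 122 + 6 = -4636 + 6 = -4630$)
$- B = \left(-1\right) \left(-4630\right) = 4630$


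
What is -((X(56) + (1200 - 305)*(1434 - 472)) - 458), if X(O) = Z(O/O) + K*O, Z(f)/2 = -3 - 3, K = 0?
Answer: -860520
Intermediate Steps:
Z(f) = -12 (Z(f) = 2*(-3 - 3) = 2*(-6) = -12)
X(O) = -12 (X(O) = -12 + 0*O = -12 + 0 = -12)
-((X(56) + (1200 - 305)*(1434 - 472)) - 458) = -((-12 + (1200 - 305)*(1434 - 472)) - 458) = -((-12 + 895*962) - 458) = -((-12 + 860990) - 458) = -(860978 - 458) = -1*860520 = -860520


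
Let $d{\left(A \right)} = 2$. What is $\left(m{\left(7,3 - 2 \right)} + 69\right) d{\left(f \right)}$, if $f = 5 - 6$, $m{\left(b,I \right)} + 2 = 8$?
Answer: $150$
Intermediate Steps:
$m{\left(b,I \right)} = 6$ ($m{\left(b,I \right)} = -2 + 8 = 6$)
$f = -1$
$\left(m{\left(7,3 - 2 \right)} + 69\right) d{\left(f \right)} = \left(6 + 69\right) 2 = 75 \cdot 2 = 150$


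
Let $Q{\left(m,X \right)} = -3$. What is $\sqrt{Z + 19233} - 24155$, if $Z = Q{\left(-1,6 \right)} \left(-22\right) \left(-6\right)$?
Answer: $-24155 + 3 \sqrt{2093} \approx -24018.0$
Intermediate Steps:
$Z = -396$ ($Z = \left(-3\right) \left(-22\right) \left(-6\right) = 66 \left(-6\right) = -396$)
$\sqrt{Z + 19233} - 24155 = \sqrt{-396 + 19233} - 24155 = \sqrt{18837} - 24155 = 3 \sqrt{2093} - 24155 = -24155 + 3 \sqrt{2093}$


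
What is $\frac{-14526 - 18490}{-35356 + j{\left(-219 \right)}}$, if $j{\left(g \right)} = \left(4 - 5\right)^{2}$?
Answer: $\frac{33016}{35355} \approx 0.93384$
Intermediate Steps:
$j{\left(g \right)} = 1$ ($j{\left(g \right)} = \left(-1\right)^{2} = 1$)
$\frac{-14526 - 18490}{-35356 + j{\left(-219 \right)}} = \frac{-14526 - 18490}{-35356 + 1} = - \frac{33016}{-35355} = \left(-33016\right) \left(- \frac{1}{35355}\right) = \frac{33016}{35355}$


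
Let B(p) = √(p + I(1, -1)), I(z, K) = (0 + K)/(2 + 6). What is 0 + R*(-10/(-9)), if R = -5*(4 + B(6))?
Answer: -200/9 - 25*√94/18 ≈ -35.688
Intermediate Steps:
I(z, K) = K/8
B(p) = √(-⅛ + p) (B(p) = √(p + (⅛)*(-1)) = √(p - ⅛) = √(-⅛ + p))
R = -20 - 5*√94/4 (R = -5*(4 + √(-2 + 16*6)/4) = -5*(4 + √(-2 + 96)/4) = -5*(4 + √94/4) = -20 - 5*√94/4 ≈ -32.119)
0 + R*(-10/(-9)) = 0 + (-20 - 5*√94/4)*(-10/(-9)) = 0 + (-20 - 5*√94/4)*(-10*(-⅑)) = 0 + (-20 - 5*√94/4)*(10/9) = 0 + (-200/9 - 25*√94/18) = -200/9 - 25*√94/18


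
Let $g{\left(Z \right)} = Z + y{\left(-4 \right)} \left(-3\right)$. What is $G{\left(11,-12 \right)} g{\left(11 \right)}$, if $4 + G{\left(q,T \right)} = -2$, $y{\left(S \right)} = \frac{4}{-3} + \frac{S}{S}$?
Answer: $-72$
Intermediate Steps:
$y{\left(S \right)} = - \frac{1}{3}$ ($y{\left(S \right)} = 4 \left(- \frac{1}{3}\right) + 1 = - \frac{4}{3} + 1 = - \frac{1}{3}$)
$G{\left(q,T \right)} = -6$ ($G{\left(q,T \right)} = -4 - 2 = -6$)
$g{\left(Z \right)} = 1 + Z$ ($g{\left(Z \right)} = Z - -1 = Z + 1 = 1 + Z$)
$G{\left(11,-12 \right)} g{\left(11 \right)} = - 6 \left(1 + 11\right) = \left(-6\right) 12 = -72$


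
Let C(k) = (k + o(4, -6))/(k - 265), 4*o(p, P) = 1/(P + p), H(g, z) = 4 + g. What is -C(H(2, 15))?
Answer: 47/2072 ≈ 0.022683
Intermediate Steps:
o(p, P) = 1/(4*(P + p))
C(k) = (-⅛ + k)/(-265 + k) (C(k) = (k + 1/(4*(-6 + 4)))/(k - 265) = (k + (¼)/(-2))/(-265 + k) = (k + (¼)*(-½))/(-265 + k) = (k - ⅛)/(-265 + k) = (-⅛ + k)/(-265 + k))
-C(H(2, 15)) = -(-⅛ + (4 + 2))/(-265 + (4 + 2)) = -(-⅛ + 6)/(-265 + 6) = -47/((-259)*8) = -(-1)*47/(259*8) = -1*(-47/2072) = 47/2072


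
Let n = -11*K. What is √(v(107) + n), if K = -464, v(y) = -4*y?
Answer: 2*√1169 ≈ 68.381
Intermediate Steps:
n = 5104 (n = -11*(-464) = 5104)
√(v(107) + n) = √(-4*107 + 5104) = √(-428 + 5104) = √4676 = 2*√1169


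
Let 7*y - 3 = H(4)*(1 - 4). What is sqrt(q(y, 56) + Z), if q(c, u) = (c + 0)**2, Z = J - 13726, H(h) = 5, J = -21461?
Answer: I*sqrt(1724019)/7 ≈ 187.57*I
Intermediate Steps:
y = -12/7 (y = 3/7 + (5*(1 - 4))/7 = 3/7 + (5*(-3))/7 = 3/7 + (1/7)*(-15) = 3/7 - 15/7 = -12/7 ≈ -1.7143)
Z = -35187 (Z = -21461 - 13726 = -35187)
q(c, u) = c**2
sqrt(q(y, 56) + Z) = sqrt((-12/7)**2 - 35187) = sqrt(144/49 - 35187) = sqrt(-1724019/49) = I*sqrt(1724019)/7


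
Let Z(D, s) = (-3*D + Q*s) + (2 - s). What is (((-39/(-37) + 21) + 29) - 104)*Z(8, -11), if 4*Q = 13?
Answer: 366333/148 ≈ 2475.2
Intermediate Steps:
Q = 13/4 (Q = (1/4)*13 = 13/4 ≈ 3.2500)
Z(D, s) = 2 - 3*D + 9*s/4 (Z(D, s) = (-3*D + 13*s/4) + (2 - s) = 2 - 3*D + 9*s/4)
(((-39/(-37) + 21) + 29) - 104)*Z(8, -11) = (((-39/(-37) + 21) + 29) - 104)*(2 - 3*8 + (9/4)*(-11)) = (((-39*(-1/37) + 21) + 29) - 104)*(2 - 24 - 99/4) = (((39/37 + 21) + 29) - 104)*(-187/4) = ((816/37 + 29) - 104)*(-187/4) = (1889/37 - 104)*(-187/4) = -1959/37*(-187/4) = 366333/148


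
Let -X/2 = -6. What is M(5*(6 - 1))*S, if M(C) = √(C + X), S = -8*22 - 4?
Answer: -180*√37 ≈ -1094.9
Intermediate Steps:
X = 12 (X = -2*(-6) = 12)
S = -180 (S = -176 - 4 = -180)
M(C) = √(12 + C) (M(C) = √(C + 12) = √(12 + C))
M(5*(6 - 1))*S = √(12 + 5*(6 - 1))*(-180) = √(12 + 5*5)*(-180) = √(12 + 25)*(-180) = √37*(-180) = -180*√37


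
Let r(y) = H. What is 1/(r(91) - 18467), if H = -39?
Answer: -1/18506 ≈ -5.4036e-5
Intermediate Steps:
r(y) = -39
1/(r(91) - 18467) = 1/(-39 - 18467) = 1/(-18506) = -1/18506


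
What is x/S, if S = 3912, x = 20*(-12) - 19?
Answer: -259/3912 ≈ -0.066207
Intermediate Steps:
x = -259 (x = -240 - 19 = -259)
x/S = -259/3912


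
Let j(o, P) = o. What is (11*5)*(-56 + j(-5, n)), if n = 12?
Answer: -3355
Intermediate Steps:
(11*5)*(-56 + j(-5, n)) = (11*5)*(-56 - 5) = 55*(-61) = -3355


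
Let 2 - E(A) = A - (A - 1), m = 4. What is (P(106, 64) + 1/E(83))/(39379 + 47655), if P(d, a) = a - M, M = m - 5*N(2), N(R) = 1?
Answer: 33/43517 ≈ 0.00075832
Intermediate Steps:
M = -1 (M = 4 - 5*1 = 4 - 5 = -1)
E(A) = 1 (E(A) = 2 - (A - (A - 1)) = 2 - (A - (-1 + A)) = 2 - (A + (1 - A)) = 2 - 1*1 = 2 - 1 = 1)
P(d, a) = 1 + a (P(d, a) = a - 1*(-1) = a + 1 = 1 + a)
(P(106, 64) + 1/E(83))/(39379 + 47655) = ((1 + 64) + 1/1)/(39379 + 47655) = (65 + 1)/87034 = 66*(1/87034) = 33/43517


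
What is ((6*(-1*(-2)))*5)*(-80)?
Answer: -4800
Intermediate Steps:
((6*(-1*(-2)))*5)*(-80) = ((6*2)*5)*(-80) = (12*5)*(-80) = 60*(-80) = -4800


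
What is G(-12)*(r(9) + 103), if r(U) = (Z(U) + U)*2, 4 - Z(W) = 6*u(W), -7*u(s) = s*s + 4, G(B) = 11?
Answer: 21153/7 ≈ 3021.9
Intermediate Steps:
u(s) = -4/7 - s²/7 (u(s) = -(s*s + 4)/7 = -(s² + 4)/7 = -(4 + s²)/7 = -4/7 - s²/7)
Z(W) = 52/7 + 6*W²/7 (Z(W) = 4 - 6*(-4/7 - W²/7) = 4 - (-24/7 - 6*W²/7) = 4 + (24/7 + 6*W²/7) = 52/7 + 6*W²/7)
r(U) = 104/7 + 2*U + 12*U²/7 (r(U) = ((52/7 + 6*U²/7) + U)*2 = (52/7 + U + 6*U²/7)*2 = 104/7 + 2*U + 12*U²/7)
G(-12)*(r(9) + 103) = 11*((104/7 + 2*9 + (12/7)*9²) + 103) = 11*((104/7 + 18 + (12/7)*81) + 103) = 11*((104/7 + 18 + 972/7) + 103) = 11*(1202/7 + 103) = 11*(1923/7) = 21153/7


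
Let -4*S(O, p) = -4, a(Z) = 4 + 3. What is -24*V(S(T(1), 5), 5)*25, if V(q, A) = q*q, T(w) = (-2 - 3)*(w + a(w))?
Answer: -600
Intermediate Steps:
a(Z) = 7
T(w) = -35 - 5*w (T(w) = (-2 - 3)*(w + 7) = -5*(7 + w) = -35 - 5*w)
S(O, p) = 1 (S(O, p) = -¼*(-4) = 1)
V(q, A) = q²
-24*V(S(T(1), 5), 5)*25 = -24*1²*25 = -24*1*25 = -24*25 = -600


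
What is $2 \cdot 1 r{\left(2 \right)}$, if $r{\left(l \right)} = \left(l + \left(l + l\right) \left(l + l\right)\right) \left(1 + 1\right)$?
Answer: $72$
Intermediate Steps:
$r{\left(l \right)} = 2 l + 8 l^{2}$ ($r{\left(l \right)} = \left(l + 2 l 2 l\right) 2 = \left(l + 4 l^{2}\right) 2 = 2 l + 8 l^{2}$)
$2 \cdot 1 r{\left(2 \right)} = 2 \cdot 1 \cdot 2 \cdot 2 \left(1 + 4 \cdot 2\right) = 2 \cdot 2 \cdot 2 \left(1 + 8\right) = 2 \cdot 2 \cdot 2 \cdot 9 = 2 \cdot 36 = 72$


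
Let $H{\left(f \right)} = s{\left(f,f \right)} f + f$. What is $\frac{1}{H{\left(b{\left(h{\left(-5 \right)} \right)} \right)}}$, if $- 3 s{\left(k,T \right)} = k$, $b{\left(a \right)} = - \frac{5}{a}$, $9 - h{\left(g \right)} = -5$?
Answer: $- \frac{588}{235} \approx -2.5021$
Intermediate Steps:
$h{\left(g \right)} = 14$ ($h{\left(g \right)} = 9 - -5 = 9 + 5 = 14$)
$s{\left(k,T \right)} = - \frac{k}{3}$
$H{\left(f \right)} = f - \frac{f^{2}}{3}$ ($H{\left(f \right)} = - \frac{f}{3} f + f = - \frac{f^{2}}{3} + f = f - \frac{f^{2}}{3}$)
$\frac{1}{H{\left(b{\left(h{\left(-5 \right)} \right)} \right)}} = \frac{1}{\frac{1}{3} \left(- \frac{5}{14}\right) \left(3 - - \frac{5}{14}\right)} = \frac{1}{\frac{1}{3} \left(- \frac{5}{14}\right) \left(3 + \frac{5}{14}\right)} = \frac{1}{\frac{1}{3} \left(- \frac{5}{14}\right) \frac{47}{14}} = \frac{1}{- \frac{235}{588}} = - \frac{588}{235}$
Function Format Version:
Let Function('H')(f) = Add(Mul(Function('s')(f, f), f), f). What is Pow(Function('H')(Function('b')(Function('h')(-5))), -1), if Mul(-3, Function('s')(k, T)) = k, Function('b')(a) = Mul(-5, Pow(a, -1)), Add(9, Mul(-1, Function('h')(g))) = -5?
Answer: Rational(-588, 235) ≈ -2.5021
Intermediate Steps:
Function('h')(g) = 14 (Function('h')(g) = Add(9, Mul(-1, -5)) = Add(9, 5) = 14)
Function('s')(k, T) = Mul(Rational(-1, 3), k)
Function('H')(f) = Add(f, Mul(Rational(-1, 3), Pow(f, 2))) (Function('H')(f) = Add(Mul(Mul(Rational(-1, 3), f), f), f) = Add(Mul(Rational(-1, 3), Pow(f, 2)), f) = Add(f, Mul(Rational(-1, 3), Pow(f, 2))))
Pow(Function('H')(Function('b')(Function('h')(-5))), -1) = Pow(Mul(Rational(1, 3), Mul(-5, Pow(14, -1)), Add(3, Mul(-1, Mul(-5, Pow(14, -1))))), -1) = Pow(Mul(Rational(1, 3), Mul(-5, Rational(1, 14)), Add(3, Mul(-1, Mul(-5, Rational(1, 14))))), -1) = Pow(Mul(Rational(1, 3), Rational(-5, 14), Add(3, Mul(-1, Rational(-5, 14)))), -1) = Pow(Mul(Rational(1, 3), Rational(-5, 14), Add(3, Rational(5, 14))), -1) = Pow(Mul(Rational(1, 3), Rational(-5, 14), Rational(47, 14)), -1) = Pow(Rational(-235, 588), -1) = Rational(-588, 235)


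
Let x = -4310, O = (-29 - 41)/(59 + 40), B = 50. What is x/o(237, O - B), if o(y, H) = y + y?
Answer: -2155/237 ≈ -9.0928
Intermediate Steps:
O = -70/99 ≈ -0.70707
o(y, H) = 2*y
x/o(237, O - B) = -4310/(2*237) = -4310/474 = -4310*1/474 = -2155/237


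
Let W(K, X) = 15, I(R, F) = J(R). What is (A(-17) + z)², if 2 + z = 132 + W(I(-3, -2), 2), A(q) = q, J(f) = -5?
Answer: 16384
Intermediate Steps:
I(R, F) = -5
z = 145 (z = -2 + (132 + 15) = -2 + 147 = 145)
(A(-17) + z)² = (-17 + 145)² = 128² = 16384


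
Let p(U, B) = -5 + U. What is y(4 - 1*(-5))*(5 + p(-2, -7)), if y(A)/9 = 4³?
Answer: -1152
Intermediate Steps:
y(A) = 576 (y(A) = 9*4³ = 9*64 = 576)
y(4 - 1*(-5))*(5 + p(-2, -7)) = 576*(5 + (-5 - 2)) = 576*(5 - 7) = 576*(-2) = -1152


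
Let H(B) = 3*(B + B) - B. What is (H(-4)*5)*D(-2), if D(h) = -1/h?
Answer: -50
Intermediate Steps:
H(B) = 5*B (H(B) = 3*(2*B) - B = 6*B - B = 5*B)
(H(-4)*5)*D(-2) = ((5*(-4))*5)*(-1/(-2)) = (-20*5)*(-1*(-½)) = -100*½ = -50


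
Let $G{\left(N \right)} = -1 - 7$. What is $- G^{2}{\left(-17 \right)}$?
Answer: $-64$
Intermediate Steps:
$G{\left(N \right)} = -8$ ($G{\left(N \right)} = -1 - 7 = -8$)
$- G^{2}{\left(-17 \right)} = - \left(-8\right)^{2} = \left(-1\right) 64 = -64$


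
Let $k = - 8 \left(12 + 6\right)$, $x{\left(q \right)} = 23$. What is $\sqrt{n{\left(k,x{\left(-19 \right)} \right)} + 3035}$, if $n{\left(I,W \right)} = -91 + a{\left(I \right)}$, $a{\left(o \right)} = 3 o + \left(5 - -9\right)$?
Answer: $\sqrt{2526} \approx 50.259$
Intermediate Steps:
$a{\left(o \right)} = 14 + 3 o$ ($a{\left(o \right)} = 3 o + \left(5 + 9\right) = 3 o + 14 = 14 + 3 o$)
$k = -144$ ($k = \left(-8\right) 18 = -144$)
$n{\left(I,W \right)} = -77 + 3 I$ ($n{\left(I,W \right)} = -91 + \left(14 + 3 I\right) = -77 + 3 I$)
$\sqrt{n{\left(k,x{\left(-19 \right)} \right)} + 3035} = \sqrt{\left(-77 + 3 \left(-144\right)\right) + 3035} = \sqrt{\left(-77 - 432\right) + 3035} = \sqrt{-509 + 3035} = \sqrt{2526}$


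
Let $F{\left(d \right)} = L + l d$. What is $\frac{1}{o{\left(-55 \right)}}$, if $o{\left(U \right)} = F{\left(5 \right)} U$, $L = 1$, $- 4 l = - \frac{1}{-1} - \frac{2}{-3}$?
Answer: $\frac{12}{715} \approx 0.016783$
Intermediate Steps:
$l = - \frac{5}{12}$ ($l = - \frac{- \frac{1}{-1} - \frac{2}{-3}}{4} = - \frac{\left(-1\right) \left(-1\right) - - \frac{2}{3}}{4} = - \frac{1 + \frac{2}{3}}{4} = \left(- \frac{1}{4}\right) \frac{5}{3} = - \frac{5}{12} \approx -0.41667$)
$F{\left(d \right)} = 1 - \frac{5 d}{12}$
$o{\left(U \right)} = - \frac{13 U}{12}$ ($o{\left(U \right)} = \left(1 - \frac{25}{12}\right) U = - \frac{13 U}{12}$)
$\frac{1}{o{\left(-55 \right)}} = \frac{1}{\left(- \frac{13}{12}\right) \left(-55\right)} = \frac{1}{\frac{715}{12}} = \frac{12}{715}$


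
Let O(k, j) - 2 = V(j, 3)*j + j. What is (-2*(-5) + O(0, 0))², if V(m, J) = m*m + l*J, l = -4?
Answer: 144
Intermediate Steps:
V(m, J) = m² - 4*J (V(m, J) = m*m - 4*J = m² - 4*J)
O(k, j) = 2 + j + j*(-12 + j²) (O(k, j) = 2 + ((j² - 4*3)*j + j) = 2 + ((j² - 12)*j + j) = 2 + ((-12 + j²)*j + j) = 2 + (j*(-12 + j²) + j) = 2 + (j + j*(-12 + j²)) = 2 + j + j*(-12 + j²))
(-2*(-5) + O(0, 0))² = (-2*(-5) + (2 + 0³ - 11*0))² = (10 + (2 + 0 + 0))² = (10 + 2)² = 12² = 144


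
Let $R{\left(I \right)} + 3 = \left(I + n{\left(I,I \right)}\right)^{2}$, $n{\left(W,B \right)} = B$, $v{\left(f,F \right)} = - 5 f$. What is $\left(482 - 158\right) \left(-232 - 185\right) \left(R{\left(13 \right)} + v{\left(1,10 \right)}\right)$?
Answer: $-90252144$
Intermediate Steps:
$R{\left(I \right)} = -3 + 4 I^{2}$ ($R{\left(I \right)} = -3 + \left(I + I\right)^{2} = -3 + \left(2 I\right)^{2} = -3 + 4 I^{2}$)
$\left(482 - 158\right) \left(-232 - 185\right) \left(R{\left(13 \right)} + v{\left(1,10 \right)}\right) = \left(482 - 158\right) \left(-232 - 185\right) \left(\left(-3 + 4 \cdot 13^{2}\right) - 5\right) = 324 \left(- 417 \left(\left(-3 + 4 \cdot 169\right) - 5\right)\right) = 324 \left(- 417 \left(\left(-3 + 676\right) - 5\right)\right) = 324 \left(- 417 \left(673 - 5\right)\right) = 324 \left(\left(-417\right) 668\right) = 324 \left(-278556\right) = -90252144$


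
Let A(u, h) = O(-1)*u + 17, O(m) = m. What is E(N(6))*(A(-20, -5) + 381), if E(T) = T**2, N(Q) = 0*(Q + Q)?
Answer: 0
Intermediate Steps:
N(Q) = 0 (N(Q) = 0*(2*Q) = 0)
A(u, h) = 17 - u (A(u, h) = -u + 17 = 17 - u)
E(N(6))*(A(-20, -5) + 381) = 0**2*((17 - 1*(-20)) + 381) = 0*((17 + 20) + 381) = 0*(37 + 381) = 0*418 = 0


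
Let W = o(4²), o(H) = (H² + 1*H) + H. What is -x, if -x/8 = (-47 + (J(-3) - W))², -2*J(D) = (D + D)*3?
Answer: 850208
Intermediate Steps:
J(D) = -3*D (J(D) = -(D + D)*3/2 = -2*D*3/2 = -3*D)
o(H) = H² + 2*H (o(H) = (H² + H) + H = (H + H²) + H = H² + 2*H)
W = 288 (W = 4²*(2 + 4²) = 16*(2 + 16) = 16*18 = 288)
x = -850208 (x = -8*(-47 + (-3*(-3) - 1*288))² = -8*(-47 + (9 - 288))² = -8*(-47 - 279)² = -8*(-326)² = -8*106276 = -850208)
-x = -1*(-850208) = 850208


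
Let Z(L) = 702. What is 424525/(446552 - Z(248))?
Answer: 16981/17834 ≈ 0.95217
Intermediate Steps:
424525/(446552 - Z(248)) = 424525/(446552 - 1*702) = 424525/(446552 - 702) = 424525/445850 = 424525*(1/445850) = 16981/17834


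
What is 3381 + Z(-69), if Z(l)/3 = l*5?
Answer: 2346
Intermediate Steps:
Z(l) = 15*l (Z(l) = 3*(l*5) = 3*(5*l) = 15*l)
3381 + Z(-69) = 3381 + 15*(-69) = 3381 - 1035 = 2346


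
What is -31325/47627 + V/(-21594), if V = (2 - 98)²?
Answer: -185893747/171409573 ≈ -1.0845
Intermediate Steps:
V = 9216 (V = (-96)² = 9216)
-31325/47627 + V/(-21594) = -31325/47627 + 9216/(-21594) = -31325*1/47627 + 9216*(-1/21594) = -31325/47627 - 1536/3599 = -185893747/171409573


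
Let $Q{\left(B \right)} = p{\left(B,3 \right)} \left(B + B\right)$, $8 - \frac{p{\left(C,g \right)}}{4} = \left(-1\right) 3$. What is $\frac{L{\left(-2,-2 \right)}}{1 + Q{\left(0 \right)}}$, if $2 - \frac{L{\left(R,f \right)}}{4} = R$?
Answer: $16$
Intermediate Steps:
$p{\left(C,g \right)} = 44$ ($p{\left(C,g \right)} = 32 - 4 \left(\left(-1\right) 3\right) = 32 - -12 = 32 + 12 = 44$)
$L{\left(R,f \right)} = 8 - 4 R$
$Q{\left(B \right)} = 88 B$ ($Q{\left(B \right)} = 44 \left(B + B\right) = 44 \cdot 2 B = 88 B$)
$\frac{L{\left(-2,-2 \right)}}{1 + Q{\left(0 \right)}} = \frac{8 - -8}{1 + 88 \cdot 0} = \frac{8 + 8}{1 + 0} = 1^{-1} \cdot 16 = 1 \cdot 16 = 16$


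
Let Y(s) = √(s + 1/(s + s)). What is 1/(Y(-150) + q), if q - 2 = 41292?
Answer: 1126200/46505306891 - 10*I*√135003/511558375801 ≈ 2.4217e-5 - 7.1825e-9*I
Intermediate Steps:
q = 41294 (q = 2 + 41292 = 41294)
Y(s) = √(s + 1/(2*s))
1/(Y(-150) + q) = 1/(√(2/(-150) + 4*(-150))/2 + 41294) = 1/(√(2*(-1/150) - 600)/2 + 41294) = 1/(√(-1/75 - 600)/2 + 41294) = 1/(√(-45001/75)/2 + 41294) = 1/((I*√135003/15)/2 + 41294) = 1/(I*√135003/30 + 41294) = 1/(41294 + I*√135003/30)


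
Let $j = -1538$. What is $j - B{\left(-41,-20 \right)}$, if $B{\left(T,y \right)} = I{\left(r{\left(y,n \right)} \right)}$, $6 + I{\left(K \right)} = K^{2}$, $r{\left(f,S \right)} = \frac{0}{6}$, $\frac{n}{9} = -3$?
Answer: $-1532$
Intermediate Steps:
$n = -27$ ($n = 9 \left(-3\right) = -27$)
$r{\left(f,S \right)} = 0$ ($r{\left(f,S \right)} = 0 \cdot \frac{1}{6} = 0$)
$I{\left(K \right)} = -6 + K^{2}$
$B{\left(T,y \right)} = -6$ ($B{\left(T,y \right)} = -6 + 0^{2} = -6 + 0 = -6$)
$j - B{\left(-41,-20 \right)} = -1538 - -6 = -1538 + 6 = -1532$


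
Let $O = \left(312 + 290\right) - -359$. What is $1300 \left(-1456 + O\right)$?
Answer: $-643500$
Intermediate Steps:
$O = 961$ ($O = 602 + 359 = 961$)
$1300 \left(-1456 + O\right) = 1300 \left(-1456 + 961\right) = 1300 \left(-495\right) = -643500$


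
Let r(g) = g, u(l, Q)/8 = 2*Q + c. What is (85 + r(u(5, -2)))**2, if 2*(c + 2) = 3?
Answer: 2401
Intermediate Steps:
c = -1/2 (c = -2 + (1/2)*3 = -2 + 3/2 = -1/2 ≈ -0.50000)
u(l, Q) = -4 + 16*Q (u(l, Q) = 8*(2*Q - 1/2) = 8*(-1/2 + 2*Q) = -4 + 16*Q)
(85 + r(u(5, -2)))**2 = (85 + (-4 + 16*(-2)))**2 = (85 + (-4 - 32))**2 = (85 - 36)**2 = 49**2 = 2401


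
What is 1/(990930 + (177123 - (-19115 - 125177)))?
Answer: 1/1312345 ≈ 7.6199e-7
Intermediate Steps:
1/(990930 + (177123 - (-19115 - 125177))) = 1/(990930 + (177123 - 1*(-144292))) = 1/(990930 + (177123 + 144292)) = 1/(990930 + 321415) = 1/1312345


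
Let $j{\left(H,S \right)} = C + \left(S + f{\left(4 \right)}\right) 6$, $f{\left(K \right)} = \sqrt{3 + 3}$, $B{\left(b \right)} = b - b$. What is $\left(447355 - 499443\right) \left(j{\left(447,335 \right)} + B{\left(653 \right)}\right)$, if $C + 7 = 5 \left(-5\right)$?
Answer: $-103030064 - 312528 \sqrt{6} \approx -1.038 \cdot 10^{8}$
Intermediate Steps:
$B{\left(b \right)} = 0$
$f{\left(K \right)} = \sqrt{6}$
$C = -32$ ($C = -7 + 5 \left(-5\right) = -7 - 25 = -32$)
$j{\left(H,S \right)} = -32 + 6 S + 6 \sqrt{6}$ ($j{\left(H,S \right)} = -32 + \left(S + \sqrt{6}\right) 6 = -32 + \left(6 S + 6 \sqrt{6}\right) = -32 + 6 S + 6 \sqrt{6}$)
$\left(447355 - 499443\right) \left(j{\left(447,335 \right)} + B{\left(653 \right)}\right) = \left(447355 - 499443\right) \left(\left(-32 + 6 \cdot 335 + 6 \sqrt{6}\right) + 0\right) = - 52088 \left(\left(-32 + 2010 + 6 \sqrt{6}\right) + 0\right) = - 52088 \left(\left(1978 + 6 \sqrt{6}\right) + 0\right) = - 52088 \left(1978 + 6 \sqrt{6}\right) = -103030064 - 312528 \sqrt{6}$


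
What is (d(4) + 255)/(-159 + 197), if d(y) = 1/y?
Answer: 1021/152 ≈ 6.7171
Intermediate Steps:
d(y) = 1/y
(d(4) + 255)/(-159 + 197) = (1/4 + 255)/(-159 + 197) = (¼ + 255)/38 = (1021/4)*(1/38) = 1021/152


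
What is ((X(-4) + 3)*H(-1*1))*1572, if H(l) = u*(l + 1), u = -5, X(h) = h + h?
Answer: 0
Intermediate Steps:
X(h) = 2*h
H(l) = -5 - 5*l (H(l) = -5*(l + 1) = -5*(1 + l) = -5 - 5*l)
((X(-4) + 3)*H(-1*1))*1572 = ((2*(-4) + 3)*(-5 - (-5)))*1572 = ((-8 + 3)*(-5 - 5*(-1)))*1572 = -5*(-5 + 5)*1572 = -5*0*1572 = 0*1572 = 0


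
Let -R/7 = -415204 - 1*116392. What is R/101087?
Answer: 531596/14441 ≈ 36.812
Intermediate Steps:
R = 3721172 (R = -7*(-415204 - 1*116392) = -7*(-415204 - 116392) = -7*(-531596) = 3721172)
R/101087 = 3721172/101087 = 3721172*(1/101087) = 531596/14441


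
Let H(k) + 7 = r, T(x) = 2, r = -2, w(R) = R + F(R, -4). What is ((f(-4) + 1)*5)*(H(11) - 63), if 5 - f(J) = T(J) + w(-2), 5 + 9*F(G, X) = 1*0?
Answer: -2360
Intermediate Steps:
F(G, X) = -5/9 (F(G, X) = -5/9 + (1*0)/9 = -5/9 + (⅑)*0 = -5/9 + 0 = -5/9)
w(R) = -5/9 + R (w(R) = R - 5/9 = -5/9 + R)
H(k) = -9 (H(k) = -7 - 2 = -9)
f(J) = 50/9 (f(J) = 5 - (2 + (-5/9 - 2)) = 5 - (2 - 23/9) = 5 - 1*(-5/9) = 5 + 5/9 = 50/9)
((f(-4) + 1)*5)*(H(11) - 63) = ((50/9 + 1)*5)*(-9 - 63) = ((59/9)*5)*(-72) = (295/9)*(-72) = -2360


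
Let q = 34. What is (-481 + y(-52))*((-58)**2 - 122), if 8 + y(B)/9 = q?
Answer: -800774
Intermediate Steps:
y(B) = 234 (y(B) = -72 + 9*34 = -72 + 306 = 234)
(-481 + y(-52))*((-58)**2 - 122) = (-481 + 234)*((-58)**2 - 122) = -247*(3364 - 122) = -247*3242 = -800774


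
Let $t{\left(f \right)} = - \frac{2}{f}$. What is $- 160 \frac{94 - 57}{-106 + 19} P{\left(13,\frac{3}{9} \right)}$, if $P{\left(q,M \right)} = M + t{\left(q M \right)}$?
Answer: $- \frac{29600}{3393} \approx -8.7238$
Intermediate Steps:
$P{\left(q,M \right)} = M - \frac{2}{M q}$ ($P{\left(q,M \right)} = M - \frac{2}{q M} = M - \frac{2}{M q}$)
$- 160 \frac{94 - 57}{-106 + 19} P{\left(13,\frac{3}{9} \right)} = - 160 \frac{94 - 57}{-106 + 19} \left(\frac{3}{9} - \frac{2}{\frac{3}{9} \cdot 13}\right) = - 160 \frac{37}{-87} \left(3 \cdot \frac{1}{9} - 2 \frac{1}{3 \cdot \frac{1}{9}} \cdot \frac{1}{13}\right) = - 160 \cdot 37 \left(- \frac{1}{87}\right) \left(\frac{1}{3} - 2 \frac{1}{\frac{1}{3}} \cdot \frac{1}{13}\right) = \left(-160\right) \left(- \frac{37}{87}\right) \left(\frac{1}{3} - 6 \cdot \frac{1}{13}\right) = \frac{5920 \left(\frac{1}{3} - \frac{6}{13}\right)}{87} = \frac{5920}{87} \left(- \frac{5}{39}\right) = - \frac{29600}{3393}$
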